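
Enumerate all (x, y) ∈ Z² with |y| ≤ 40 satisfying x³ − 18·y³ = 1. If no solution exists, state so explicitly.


The equation is x³ - 18y³ = 1. For fixed y, x³ = 18·y³ + 1, so a solution requires the RHS to be a perfect cube.
Strategy: iterate y from -40 to 40, compute RHS = 18·y³ + 1, and check whether it is a (positive or negative) perfect cube.
Check small values of y:
  y = 0: RHS = 1 = (1)³ ⇒ x = 1 works.
  y = 1: RHS = 19 is not a perfect cube.
  y = -1: RHS = -17 is not a perfect cube.
  y = 2: RHS = 145 is not a perfect cube.
  y = -2: RHS = -143 is not a perfect cube.
  y = 3: RHS = 487 is not a perfect cube.
  y = -3: RHS = -485 is not a perfect cube.
Continuing the search up to |y| = 40 finds no further solutions beyond those listed.
Collected solutions: (1, 0).

Solutions (with |y| ≤ 40): (1, 0).


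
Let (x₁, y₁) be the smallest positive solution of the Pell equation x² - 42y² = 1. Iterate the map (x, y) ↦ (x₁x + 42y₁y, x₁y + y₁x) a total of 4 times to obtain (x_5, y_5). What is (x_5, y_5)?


Step 1: Find the fundamental solution (x₁, y₁) of x² - 42y² = 1.
  Expand √42 as a continued fraction. a₀ = ⌊√42⌋ = 6; iterate m_{k+1} = d_k·a_k − m_k, d_{k+1} = (42 − m_{k+1}²)/d_k, a_{k+1} = ⌊(a₀ + m_{k+1})/d_{k+1}⌋ (starting m₀ = 0, d₀ = 1), with convergents p_k = a_k·p_{k-1} + p_{k-2}, q_k = a_k·q_{k-1} + q_{k-2} (p₋₁ = 1, q₋₁ = 0):
  k = 0: a₀ = 6; p₀/q₀ = 6/1; p₀² − 42·q₀² = 36 − 42 = -6.
  k = 1: m = 6, d = 6, a = ⌊(6 + 6)/6⌋ = 2; p/q = (2·6 + 1)/(2·1 + 0) = 13/2; p² − 42·q² = 169 − 168 = 1.
  The first convergent with p² − 42·q² = 1 gives the fundamental solution (x₁, y₁) = (13, 2).
Step 2: Apply the recurrence (x_{n+1}, y_{n+1}) = (x₁x_n + 42y₁y_n, x₁y_n + y₁x_n) repeatedly.
  From (x_1, y_1) = (13, 2): x_2 = 13·13 + 42·2·2 = 337; y_2 = 13·2 + 2·13 = 52.
  From (x_2, y_2) = (337, 52): x_3 = 13·337 + 42·2·52 = 8749; y_3 = 13·52 + 2·337 = 1350.
  From (x_3, y_3) = (8749, 1350): x_4 = 13·8749 + 42·2·1350 = 227137; y_4 = 13·1350 + 2·8749 = 35048.
  From (x_4, y_4) = (227137, 35048): x_5 = 13·227137 + 42·2·35048 = 5896813; y_5 = 13·35048 + 2·227137 = 909898.
Step 3: Verify x_5² - 42·y_5² = 34772403556969 - 34772403556968 = 1 (should be 1). ✓

(x_1, y_1) = (13, 2); (x_5, y_5) = (5896813, 909898).


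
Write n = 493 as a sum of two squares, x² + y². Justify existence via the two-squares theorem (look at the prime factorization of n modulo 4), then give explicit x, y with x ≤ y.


Step 1: Factor n = 493 = 17 · 29.
Step 2: Check the mod-4 condition on each prime factor: 17 ≡ 1 (mod 4), exponent 1; 29 ≡ 1 (mod 4), exponent 1.
All primes ≡ 3 (mod 4) appear to even exponent (or don't appear), so by the two-squares theorem n IS expressible as a sum of two squares.
Step 3: Build a representation. Here n = 17 · 29 is a product of primes ≡ 1 (mod 4). Each prime p ≡ 1 (mod 4) is itself a sum of two squares; find a² by testing p − a² for a perfect square:
  17: 17 − 1² = 16 = 4² ⇒ 17 = 1² + 4².
  29: 29 − 1² = 28, 29 − 2² = 25 = 5² ⇒ 29 = 2² + 5².
  Combine using the Brahmagupta–Fibonacci identity (a² + b²)(c² + d²) = (ac − bd)² + (ad + bc)² = (ac + bd)² + (ad − bc)²:
  17 · 29 = 493: from (1² + 4²)(2² + 5²), take (1·2 − 4·5, 1·5 + 4·2) = (2 − 20, 5 + 8) = (-18, 13); dropping signs (only squares matter) gives (18, 13); check 18² + 13² = 324 + 169 = 493 ✓.
Step 4: Order so x ≤ y and verify: 13² + 18² = 169 + 324 = 493 = n. ✓

n = 493 = 13² + 18² (one valid representation with x ≤ y).


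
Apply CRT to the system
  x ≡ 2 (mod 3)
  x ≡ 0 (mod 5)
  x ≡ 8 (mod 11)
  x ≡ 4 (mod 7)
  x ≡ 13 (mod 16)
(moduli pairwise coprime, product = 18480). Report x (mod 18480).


Product of moduli M = 3 · 5 · 11 · 7 · 16 = 18480.
Merge one congruence at a time:
  Start: x ≡ 2 (mod 3).
  Combine with x ≡ 0 (mod 5); new modulus lcm = 15.
    Write x = 2 + 3·t and substitute into x ≡ 0 (mod 5): 3·t ≡ 0 − 2 = -2 (mod 5).
    Reduce coefficients mod 5: 3·t ≡ 3 (mod 5).
    The inverse of 3 mod 5 is 2 (since 3·2 = 6 = 1·5 + 1), so t ≡ 2·3 = 6 ≡ 1 (mod 5).
    Then x = 2 + 3·1 = 5, valid modulo lcm(3, 5) = 15: x ≡ 5 (mod 15).
  Combine with x ≡ 8 (mod 11); new modulus lcm = 165.
    Write x = 5 + 15·t and substitute into x ≡ 8 (mod 11): 15·t ≡ 8 − 5 = 3 (mod 11).
    Reduce coefficients mod 11: 4·t ≡ 3 (mod 11).
    The inverse of 4 mod 11 is 3 (since 4·3 = 12 = 1·11 + 1), so t ≡ 3·3 = 9 ≡ 9 (mod 11).
    Then x = 5 + 15·9 = 140, valid modulo lcm(15, 11) = 165: x ≡ 140 (mod 165).
  Combine with x ≡ 4 (mod 7); new modulus lcm = 1155.
    Write x = 140 + 165·t and substitute into x ≡ 4 (mod 7): 165·t ≡ 4 − 140 = -136 (mod 7).
    Reduce coefficients mod 7: 4·t ≡ 4 (mod 7).
    The inverse of 4 mod 7 is 2 (since 4·2 = 8 = 1·7 + 1), so t ≡ 2·4 = 8 ≡ 1 (mod 7).
    Then x = 140 + 165·1 = 305, valid modulo lcm(165, 7) = 1155: x ≡ 305 (mod 1155).
  Combine with x ≡ 13 (mod 16); new modulus lcm = 18480.
    Write x = 305 + 1155·t and substitute into x ≡ 13 (mod 16): 1155·t ≡ 13 − 305 = -292 (mod 16).
    Reduce coefficients mod 16: 3·t ≡ 12 (mod 16).
    The inverse of 3 mod 16 is 11 (since 3·11 = 33 = 2·16 + 1), so t ≡ 11·12 = 132 ≡ 4 (mod 16).
    Then x = 305 + 1155·4 = 4925, valid modulo lcm(1155, 16) = 18480: x ≡ 4925 (mod 18480).
Verify against each original: 4925 mod 3 = 2, 4925 mod 5 = 0, 4925 mod 11 = 8, 4925 mod 7 = 4, 4925 mod 16 = 13.

x ≡ 4925 (mod 18480).


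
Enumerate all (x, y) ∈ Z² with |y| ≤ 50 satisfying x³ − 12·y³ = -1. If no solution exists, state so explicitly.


The equation is x³ - 12y³ = -1. For fixed y, x³ = 12·y³ − 1, so a solution requires the RHS to be a perfect cube.
Strategy: iterate y from -50 to 50, compute RHS = 12·y³ − 1, and check whether it is a (positive or negative) perfect cube.
Check small values of y:
  y = 0: RHS = -1 = (-1)³ ⇒ x = -1 works.
  y = 1: RHS = 11 is not a perfect cube.
  y = -1: RHS = -13 is not a perfect cube.
  y = 2: RHS = 95 is not a perfect cube.
  y = -2: RHS = -97 is not a perfect cube.
  y = 3: RHS = 323 is not a perfect cube.
  y = -3: RHS = -325 is not a perfect cube.
Continuing the search up to |y| = 50 finds no further solutions beyond those listed.
Collected solutions: (-1, 0).

Solutions (with |y| ≤ 50): (-1, 0).


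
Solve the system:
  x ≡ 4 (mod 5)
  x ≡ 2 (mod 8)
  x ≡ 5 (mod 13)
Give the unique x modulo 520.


Moduli 5, 8, 13 are pairwise coprime; by CRT there is a unique solution modulo M = 5 · 8 · 13 = 520.
Solve pairwise, accumulating the modulus:
  Start with x ≡ 4 (mod 5).
  Combine with x ≡ 2 (mod 8): since gcd(5, 8) = 1, we get a unique residue mod 40.
    Write x = 4 + 5·t and substitute into x ≡ 2 (mod 8): 5·t ≡ 2 − 4 = -2 (mod 8).
    Reduce coefficients mod 8: 5·t ≡ 6 (mod 8).
    The inverse of 5 mod 8 is 5 (since 5·5 = 25 = 3·8 + 1), so t ≡ 5·6 = 30 ≡ 6 (mod 8).
    Then x = 4 + 5·6 = 34, valid modulo lcm(5, 8) = 40: x ≡ 34 (mod 40).
  Combine with x ≡ 5 (mod 13): since gcd(40, 13) = 1, we get a unique residue mod 520.
    Write x = 34 + 40·t and substitute into x ≡ 5 (mod 13): 40·t ≡ 5 − 34 = -29 (mod 13).
    Reduce coefficients mod 13: 1·t ≡ 10 (mod 13).
    So t ≡ 10 (mod 13).
    Then x = 34 + 40·10 = 434, valid modulo lcm(40, 13) = 520: x ≡ 434 (mod 520).
Verify: 434 mod 5 = 4 ✓, 434 mod 8 = 2 ✓, 434 mod 13 = 5 ✓.

x ≡ 434 (mod 520).


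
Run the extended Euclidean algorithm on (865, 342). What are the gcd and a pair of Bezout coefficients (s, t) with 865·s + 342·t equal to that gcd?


Euclidean algorithm on (865, 342) — divide until remainder is 0:
  865 = 2 · 342 + 181
  342 = 1 · 181 + 161
  181 = 1 · 161 + 20
  161 = 8 · 20 + 1
  20 = 20 · 1 + 0
gcd(865, 342) = 1.
Track Bezout coefficients alongside the remainders: start with r₀ = 865 = a·1 + b·0 (s = 1, t = 0) and r₁ = 342 = a·0 + b·1 (s = 0, t = 1); each new remainder r_{k+1} = r_{k-1} − q_k·r_k inherits s_{k+1} = s_{k-1} − q_k·s_k, t_{k+1} = t_{k-1} − q_k·t_k, so r_k = a·s_k + b·t_k at every step:
  q = 2: r = 181, s = 1 − 2·0 = 1, t = 0 − 2·1 = -2  (check: 865·1 + 342·(-2) = 181)
  q = 1: r = 161, s = 0 − 1·1 = -1, t = 1 − 1·(-2) = 3  (check: 865·(-1) + 342·3 = 161)
  q = 1: r = 20, s = 1 − 1·(-1) = 2, t = -2 − 1·3 = -5  (check: 865·2 + 342·(-5) = 20)
  q = 8: r = 1, s = -1 − 8·2 = -17, t = 3 − 8·(-5) = 43  (check: 865·(-17) + 342·43 = 1)
The row with r = 1 (the gcd) gives the Bezout coefficients s = -17, t = 43.
Result: 865 · (-17) + 342 · (43) = 1.

gcd(865, 342) = 1; s = -17, t = 43 (check: 865·(-17) + 342·43 = 1).


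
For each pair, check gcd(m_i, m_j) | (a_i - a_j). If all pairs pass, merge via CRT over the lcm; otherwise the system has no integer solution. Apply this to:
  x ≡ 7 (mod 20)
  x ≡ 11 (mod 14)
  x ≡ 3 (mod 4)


Moduli 20, 14, 4 are not pairwise coprime, so CRT works modulo lcm(m_i) when all pairwise compatibility conditions hold.
Pairwise compatibility: gcd(m_i, m_j) must divide a_i - a_j for every pair.
Merge one congruence at a time:
  Start: x ≡ 7 (mod 20).
  Combine with x ≡ 11 (mod 14): gcd(20, 14) = 2; 11 - 7 = 4, which IS divisible by 2, so compatible.
    Write x = 7 + 20·t and substitute into x ≡ 11 (mod 14): 20·t ≡ 11 − 7 = 4 (mod 14).
    Divide the congruence (and modulus) by g = 2: 10·t ≡ 2 (mod 7).
    Reduce coefficients mod 7: 3·t ≡ 2 (mod 7).
    The inverse of 3 mod 7 is 5 (since 3·5 = 15 = 2·7 + 1), so t ≡ 5·2 = 10 ≡ 3 (mod 7).
    Then x = 7 + 20·3 = 67, valid modulo lcm(20, 14) = 140: x ≡ 67 (mod 140).
  Combine with x ≡ 3 (mod 4): gcd(140, 4) = 4; 3 - 67 = -64, which IS divisible by 4, so compatible.
    Write x = 67 + 140·t and substitute into x ≡ 3 (mod 4): 140·t ≡ 3 − 67 = -64 (mod 4).
    Divide the congruence (and modulus) by g = 4: 35·t ≡ -16 (mod 1).
    Modulo 1 every t works; take t = 0.
    Then x = 67 + 140·0 = 67, valid modulo lcm(140, 4) = 140: x ≡ 67 (mod 140).
Verify: 67 mod 20 = 7, 67 mod 14 = 11, 67 mod 4 = 3.

x ≡ 67 (mod 140).


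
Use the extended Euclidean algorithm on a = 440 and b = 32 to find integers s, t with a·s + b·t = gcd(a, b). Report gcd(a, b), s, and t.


Euclidean algorithm on (440, 32) — divide until remainder is 0:
  440 = 13 · 32 + 24
  32 = 1 · 24 + 8
  24 = 3 · 8 + 0
gcd(440, 32) = 8.
Track Bezout coefficients alongside the remainders: start with r₀ = 440 = a·1 + b·0 (s = 1, t = 0) and r₁ = 32 = a·0 + b·1 (s = 0, t = 1); each new remainder r_{k+1} = r_{k-1} − q_k·r_k inherits s_{k+1} = s_{k-1} − q_k·s_k, t_{k+1} = t_{k-1} − q_k·t_k, so r_k = a·s_k + b·t_k at every step:
  q = 13: r = 24, s = 1 − 13·0 = 1, t = 0 − 13·1 = -13  (check: 440·1 + 32·(-13) = 24)
  q = 1: r = 8, s = 0 − 1·1 = -1, t = 1 − 1·(-13) = 14  (check: 440·(-1) + 32·14 = 8)
The row with r = 8 (the gcd) gives the Bezout coefficients s = -1, t = 14.
Result: 440 · (-1) + 32 · (14) = 8.

gcd(440, 32) = 8; s = -1, t = 14 (check: 440·(-1) + 32·14 = 8).


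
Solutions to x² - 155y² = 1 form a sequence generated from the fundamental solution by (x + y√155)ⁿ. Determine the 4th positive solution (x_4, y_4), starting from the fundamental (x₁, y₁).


Step 1: Find the fundamental solution (x₁, y₁) of x² - 155y² = 1.
  Expand √155 as a continued fraction. a₀ = ⌊√155⌋ = 12; iterate m_{k+1} = d_k·a_k − m_k, d_{k+1} = (155 − m_{k+1}²)/d_k, a_{k+1} = ⌊(a₀ + m_{k+1})/d_{k+1}⌋ (starting m₀ = 0, d₀ = 1), with convergents p_k = a_k·p_{k-1} + p_{k-2}, q_k = a_k·q_{k-1} + q_{k-2} (p₋₁ = 1, q₋₁ = 0):
  k = 0: a₀ = 12; p₀/q₀ = 12/1; p₀² − 155·q₀² = 144 − 155 = -11.
  k = 1: m = 12, d = 11, a = ⌊(12 + 12)/11⌋ = 2; p/q = (2·12 + 1)/(2·1 + 0) = 25/2; p² − 155·q² = 625 − 620 = 5.
  k = 2: m = 10, d = 5, a = ⌊(12 + 10)/5⌋ = 4; p/q = (4·25 + 12)/(4·2 + 1) = 112/9; p² − 155·q² = 12544 − 12555 = -11.
  k = 3: m = 10, d = 11, a = ⌊(12 + 10)/11⌋ = 2; p/q = (2·112 + 25)/(2·9 + 2) = 249/20; p² − 155·q² = 62001 − 62000 = 1.
  The first convergent with p² − 155·q² = 1 gives the fundamental solution (x₁, y₁) = (249, 20).
Step 2: Apply the recurrence (x_{n+1}, y_{n+1}) = (x₁x_n + 155y₁y_n, x₁y_n + y₁x_n) repeatedly.
  From (x_1, y_1) = (249, 20): x_2 = 249·249 + 155·20·20 = 124001; y_2 = 249·20 + 20·249 = 9960.
  From (x_2, y_2) = (124001, 9960): x_3 = 249·124001 + 155·20·9960 = 61752249; y_3 = 249·9960 + 20·124001 = 4960060.
  From (x_3, y_3) = (61752249, 4960060): x_4 = 249·61752249 + 155·20·4960060 = 30752496001; y_4 = 249·4960060 + 20·61752249 = 2470099920.
Step 3: Verify x_4² - 155·y_4² = 945716010291520992001 - 945716010291520992000 = 1 (should be 1). ✓

(x_1, y_1) = (249, 20); (x_4, y_4) = (30752496001, 2470099920).


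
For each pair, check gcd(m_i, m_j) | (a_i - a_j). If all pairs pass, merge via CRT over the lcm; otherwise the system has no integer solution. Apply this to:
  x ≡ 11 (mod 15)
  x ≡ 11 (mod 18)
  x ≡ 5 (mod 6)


Moduli 15, 18, 6 are not pairwise coprime, so CRT works modulo lcm(m_i) when all pairwise compatibility conditions hold.
Pairwise compatibility: gcd(m_i, m_j) must divide a_i - a_j for every pair.
Merge one congruence at a time:
  Start: x ≡ 11 (mod 15).
  Combine with x ≡ 11 (mod 18): gcd(15, 18) = 3; 11 - 11 = 0, which IS divisible by 3, so compatible.
    Write x = 11 + 15·t and substitute into x ≡ 11 (mod 18): 15·t ≡ 11 − 11 = 0 (mod 18).
    Divide the congruence (and modulus) by g = 3: 5·t ≡ 0 (mod 6).
    The inverse of 5 mod 6 is 5 (since 5·5 = 25 = 4·6 + 1), so t ≡ 5·0 = 0 ≡ 0 (mod 6).
    Then x = 11 + 15·0 = 11, valid modulo lcm(15, 18) = 90: x ≡ 11 (mod 90).
  Combine with x ≡ 5 (mod 6): gcd(90, 6) = 6; 5 - 11 = -6, which IS divisible by 6, so compatible.
    Write x = 11 + 90·t and substitute into x ≡ 5 (mod 6): 90·t ≡ 5 − 11 = -6 (mod 6).
    Divide the congruence (and modulus) by g = 6: 15·t ≡ -1 (mod 1).
    Modulo 1 every t works; take t = 0.
    Then x = 11 + 90·0 = 11, valid modulo lcm(90, 6) = 90: x ≡ 11 (mod 90).
Verify: 11 mod 15 = 11, 11 mod 18 = 11, 11 mod 6 = 5.

x ≡ 11 (mod 90).


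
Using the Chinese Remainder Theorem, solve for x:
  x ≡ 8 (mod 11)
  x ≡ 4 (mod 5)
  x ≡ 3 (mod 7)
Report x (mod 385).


Moduli 11, 5, 7 are pairwise coprime; by CRT there is a unique solution modulo M = 11 · 5 · 7 = 385.
Solve pairwise, accumulating the modulus:
  Start with x ≡ 8 (mod 11).
  Combine with x ≡ 4 (mod 5): since gcd(11, 5) = 1, we get a unique residue mod 55.
    Write x = 8 + 11·t and substitute into x ≡ 4 (mod 5): 11·t ≡ 4 − 8 = -4 (mod 5).
    Reduce coefficients mod 5: 1·t ≡ 1 (mod 5).
    So t ≡ 1 (mod 5).
    Then x = 8 + 11·1 = 19, valid modulo lcm(11, 5) = 55: x ≡ 19 (mod 55).
  Combine with x ≡ 3 (mod 7): since gcd(55, 7) = 1, we get a unique residue mod 385.
    Write x = 19 + 55·t and substitute into x ≡ 3 (mod 7): 55·t ≡ 3 − 19 = -16 (mod 7).
    Reduce coefficients mod 7: 6·t ≡ 5 (mod 7).
    The inverse of 6 mod 7 is 6 (since 6·6 = 36 = 5·7 + 1), so t ≡ 6·5 = 30 ≡ 2 (mod 7).
    Then x = 19 + 55·2 = 129, valid modulo lcm(55, 7) = 385: x ≡ 129 (mod 385).
Verify: 129 mod 11 = 8 ✓, 129 mod 5 = 4 ✓, 129 mod 7 = 3 ✓.

x ≡ 129 (mod 385).


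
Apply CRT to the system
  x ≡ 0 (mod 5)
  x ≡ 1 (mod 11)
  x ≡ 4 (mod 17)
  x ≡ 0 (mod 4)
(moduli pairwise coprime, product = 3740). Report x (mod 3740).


Product of moduli M = 5 · 11 · 17 · 4 = 3740.
Merge one congruence at a time:
  Start: x ≡ 0 (mod 5).
  Combine with x ≡ 1 (mod 11); new modulus lcm = 55.
    Write x = 0 + 5·t and substitute into x ≡ 1 (mod 11): 5·t ≡ 1 − 0 = 1 (mod 11).
    The inverse of 5 mod 11 is 9 (since 5·9 = 45 = 4·11 + 1), so t ≡ 9·1 = 9 ≡ 9 (mod 11).
    Then x = 0 + 5·9 = 45, valid modulo lcm(5, 11) = 55: x ≡ 45 (mod 55).
  Combine with x ≡ 4 (mod 17); new modulus lcm = 935.
    Write x = 45 + 55·t and substitute into x ≡ 4 (mod 17): 55·t ≡ 4 − 45 = -41 (mod 17).
    Reduce coefficients mod 17: 4·t ≡ 10 (mod 17).
    The inverse of 4 mod 17 is 13 (since 4·13 = 52 = 3·17 + 1), so t ≡ 13·10 = 130 ≡ 11 (mod 17).
    Then x = 45 + 55·11 = 650, valid modulo lcm(55, 17) = 935: x ≡ 650 (mod 935).
  Combine with x ≡ 0 (mod 4); new modulus lcm = 3740.
    Write x = 650 + 935·t and substitute into x ≡ 0 (mod 4): 935·t ≡ 0 − 650 = -650 (mod 4).
    Reduce coefficients mod 4: 3·t ≡ 2 (mod 4).
    The inverse of 3 mod 4 is 3 (since 3·3 = 9 = 2·4 + 1), so t ≡ 3·2 = 6 ≡ 2 (mod 4).
    Then x = 650 + 935·2 = 2520, valid modulo lcm(935, 4) = 3740: x ≡ 2520 (mod 3740).
Verify against each original: 2520 mod 5 = 0, 2520 mod 11 = 1, 2520 mod 17 = 4, 2520 mod 4 = 0.

x ≡ 2520 (mod 3740).


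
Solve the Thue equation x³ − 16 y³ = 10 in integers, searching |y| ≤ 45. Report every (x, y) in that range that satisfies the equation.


The equation is x³ - 16y³ = 10. For fixed y, x³ = 16·y³ + 10, so a solution requires the RHS to be a perfect cube.
Strategy: iterate y from -45 to 45, compute RHS = 16·y³ + 10, and check whether it is a (positive or negative) perfect cube.
Check small values of y:
  y = 0: RHS = 10 is not a perfect cube.
  y = 1: RHS = 26 is not a perfect cube.
  y = -1: RHS = -6 is not a perfect cube.
  y = 2: RHS = 138 is not a perfect cube.
  y = -2: RHS = -118 is not a perfect cube.
  y = 3: RHS = 442 is not a perfect cube.
  y = -3: RHS = -422 is not a perfect cube.
Continuing the search up to |y| = 45 finds no solutions either.
No (x, y) in the scanned range satisfies the equation.

No integer solutions with |y| ≤ 45.


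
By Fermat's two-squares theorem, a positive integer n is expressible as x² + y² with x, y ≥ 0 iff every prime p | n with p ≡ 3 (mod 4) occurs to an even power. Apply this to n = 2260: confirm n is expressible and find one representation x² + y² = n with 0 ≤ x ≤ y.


Step 1: Factor n = 2260 = 2^2 · 5 · 113.
Step 2: Check the mod-4 condition on each prime factor: 2 = 2 (special); 5 ≡ 1 (mod 4), exponent 1; 113 ≡ 1 (mod 4), exponent 1.
All primes ≡ 3 (mod 4) appear to even exponent (or don't appear), so by the two-squares theorem n IS expressible as a sum of two squares.
Step 3: Build a representation. Group n = k² · m with k = 2 and m = 5 · 113 = 565 (a product of primes ≡ 1 (mod 4)); a representation of m scales to one of n via (k·x)² + (k·y)² = k²(x² + y²). Each prime p ≡ 1 (mod 4) is itself a sum of two squares; find a² by testing p − a² for a perfect square:
  5: 5 − 1² = 4 = 2² ⇒ 5 = 1² + 2².
  113: 113 − 1² = 112, 113 − 2² = 109, 113 − 3² = 104, 113 − 4² = 97, 113 − 5² = 88, 113 − 6² = 77, 113 − 7² = 64 = 8² ⇒ 113 = 7² + 8².
  Combine using the Brahmagupta–Fibonacci identity (a² + b²)(c² + d²) = (ac − bd)² + (ad + bc)² = (ac + bd)² + (ad − bc)²:
  5 · 113 = 565: from (1² + 2²)(7² + 8²), take (1·7 − 2·8, 1·8 + 2·7) = (7 − 16, 8 + 14) = (-9, 22); dropping signs (only squares matter) gives (9, 22); check 9² + 22² = 81 + 484 = 565 ✓.
  Scale by k = 2: (2·9, 2·22) = (18, 44).
Step 4: Order so x ≤ y and verify: 18² + 44² = 324 + 1936 = 2260 = n. ✓

n = 2260 = 18² + 44² (one valid representation with x ≤ y).


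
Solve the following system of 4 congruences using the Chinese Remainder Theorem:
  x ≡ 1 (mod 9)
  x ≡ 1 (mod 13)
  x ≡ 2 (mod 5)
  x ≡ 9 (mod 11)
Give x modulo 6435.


Product of moduli M = 9 · 13 · 5 · 11 = 6435.
Merge one congruence at a time:
  Start: x ≡ 1 (mod 9).
  Combine with x ≡ 1 (mod 13); new modulus lcm = 117.
    Write x = 1 + 9·t and substitute into x ≡ 1 (mod 13): 9·t ≡ 1 − 1 = 0 (mod 13).
    The inverse of 9 mod 13 is 3 (since 9·3 = 27 = 2·13 + 1), so t ≡ 3·0 = 0 ≡ 0 (mod 13).
    Then x = 1 + 9·0 = 1, valid modulo lcm(9, 13) = 117: x ≡ 1 (mod 117).
  Combine with x ≡ 2 (mod 5); new modulus lcm = 585.
    Write x = 1 + 117·t and substitute into x ≡ 2 (mod 5): 117·t ≡ 2 − 1 = 1 (mod 5).
    Reduce coefficients mod 5: 2·t ≡ 1 (mod 5).
    The inverse of 2 mod 5 is 3 (since 2·3 = 6 = 1·5 + 1), so t ≡ 3·1 = 3 ≡ 3 (mod 5).
    Then x = 1 + 117·3 = 352, valid modulo lcm(117, 5) = 585: x ≡ 352 (mod 585).
  Combine with x ≡ 9 (mod 11); new modulus lcm = 6435.
    Write x = 352 + 585·t and substitute into x ≡ 9 (mod 11): 585·t ≡ 9 − 352 = -343 (mod 11).
    Reduce coefficients mod 11: 2·t ≡ 9 (mod 11).
    The inverse of 2 mod 11 is 6 (since 2·6 = 12 = 1·11 + 1), so t ≡ 6·9 = 54 ≡ 10 (mod 11).
    Then x = 352 + 585·10 = 6202, valid modulo lcm(585, 11) = 6435: x ≡ 6202 (mod 6435).
Verify against each original: 6202 mod 9 = 1, 6202 mod 13 = 1, 6202 mod 5 = 2, 6202 mod 11 = 9.

x ≡ 6202 (mod 6435).


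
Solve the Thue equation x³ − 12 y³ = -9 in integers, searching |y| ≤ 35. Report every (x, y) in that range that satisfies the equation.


The equation is x³ - 12y³ = -9. For fixed y, x³ = 12·y³ − 9, so a solution requires the RHS to be a perfect cube.
Strategy: iterate y from -35 to 35, compute RHS = 12·y³ − 9, and check whether it is a (positive or negative) perfect cube.
Check small values of y:
  y = 0: RHS = -9 is not a perfect cube.
  y = 1: RHS = 3 is not a perfect cube.
  y = -1: RHS = -21 is not a perfect cube.
  y = 2: RHS = 87 is not a perfect cube.
  y = -2: RHS = -105 is not a perfect cube.
  y = 3: RHS = 315 is not a perfect cube.
  y = -3: RHS = -333 is not a perfect cube.
Continuing the search up to |y| = 35 finds no solutions either.
No (x, y) in the scanned range satisfies the equation.

No integer solutions with |y| ≤ 35.


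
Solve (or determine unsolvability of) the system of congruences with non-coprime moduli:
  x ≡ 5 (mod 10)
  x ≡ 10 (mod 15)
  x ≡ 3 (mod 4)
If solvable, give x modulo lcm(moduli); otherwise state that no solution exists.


Moduli 10, 15, 4 are not pairwise coprime, so CRT works modulo lcm(m_i) when all pairwise compatibility conditions hold.
Pairwise compatibility: gcd(m_i, m_j) must divide a_i - a_j for every pair.
Merge one congruence at a time:
  Start: x ≡ 5 (mod 10).
  Combine with x ≡ 10 (mod 15): gcd(10, 15) = 5; 10 - 5 = 5, which IS divisible by 5, so compatible.
    Write x = 5 + 10·t and substitute into x ≡ 10 (mod 15): 10·t ≡ 10 − 5 = 5 (mod 15).
    Divide the congruence (and modulus) by g = 5: 2·t ≡ 1 (mod 3).
    The inverse of 2 mod 3 is 2 (since 2·2 = 4 = 1·3 + 1), so t ≡ 2·1 = 2 ≡ 2 (mod 3).
    Then x = 5 + 10·2 = 25, valid modulo lcm(10, 15) = 30: x ≡ 25 (mod 30).
  Combine with x ≡ 3 (mod 4): gcd(30, 4) = 2; 3 - 25 = -22, which IS divisible by 2, so compatible.
    Write x = 25 + 30·t and substitute into x ≡ 3 (mod 4): 30·t ≡ 3 − 25 = -22 (mod 4).
    Divide the congruence (and modulus) by g = 2: 15·t ≡ -11 (mod 2).
    Reduce coefficients mod 2: 1·t ≡ 1 (mod 2).
    So t ≡ 1 (mod 2).
    Then x = 25 + 30·1 = 55, valid modulo lcm(30, 4) = 60: x ≡ 55 (mod 60).
Verify: 55 mod 10 = 5, 55 mod 15 = 10, 55 mod 4 = 3.

x ≡ 55 (mod 60).


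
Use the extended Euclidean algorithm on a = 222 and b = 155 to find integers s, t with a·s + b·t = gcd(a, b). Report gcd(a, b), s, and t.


Euclidean algorithm on (222, 155) — divide until remainder is 0:
  222 = 1 · 155 + 67
  155 = 2 · 67 + 21
  67 = 3 · 21 + 4
  21 = 5 · 4 + 1
  4 = 4 · 1 + 0
gcd(222, 155) = 1.
Track Bezout coefficients alongside the remainders: start with r₀ = 222 = a·1 + b·0 (s = 1, t = 0) and r₁ = 155 = a·0 + b·1 (s = 0, t = 1); each new remainder r_{k+1} = r_{k-1} − q_k·r_k inherits s_{k+1} = s_{k-1} − q_k·s_k, t_{k+1} = t_{k-1} − q_k·t_k, so r_k = a·s_k + b·t_k at every step:
  q = 1: r = 67, s = 1 − 1·0 = 1, t = 0 − 1·1 = -1  (check: 222·1 + 155·(-1) = 67)
  q = 2: r = 21, s = 0 − 2·1 = -2, t = 1 − 2·(-1) = 3  (check: 222·(-2) + 155·3 = 21)
  q = 3: r = 4, s = 1 − 3·(-2) = 7, t = -1 − 3·3 = -10  (check: 222·7 + 155·(-10) = 4)
  q = 5: r = 1, s = -2 − 5·7 = -37, t = 3 − 5·(-10) = 53  (check: 222·(-37) + 155·53 = 1)
The row with r = 1 (the gcd) gives the Bezout coefficients s = -37, t = 53.
Result: 222 · (-37) + 155 · (53) = 1.

gcd(222, 155) = 1; s = -37, t = 53 (check: 222·(-37) + 155·53 = 1).


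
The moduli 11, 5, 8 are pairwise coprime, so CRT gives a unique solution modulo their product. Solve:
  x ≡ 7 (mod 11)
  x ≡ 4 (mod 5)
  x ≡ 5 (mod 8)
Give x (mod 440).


Moduli 11, 5, 8 are pairwise coprime; by CRT there is a unique solution modulo M = 11 · 5 · 8 = 440.
Solve pairwise, accumulating the modulus:
  Start with x ≡ 7 (mod 11).
  Combine with x ≡ 4 (mod 5): since gcd(11, 5) = 1, we get a unique residue mod 55.
    Write x = 7 + 11·t and substitute into x ≡ 4 (mod 5): 11·t ≡ 4 − 7 = -3 (mod 5).
    Reduce coefficients mod 5: 1·t ≡ 2 (mod 5).
    So t ≡ 2 (mod 5).
    Then x = 7 + 11·2 = 29, valid modulo lcm(11, 5) = 55: x ≡ 29 (mod 55).
  Combine with x ≡ 5 (mod 8): since gcd(55, 8) = 1, we get a unique residue mod 440.
    Write x = 29 + 55·t and substitute into x ≡ 5 (mod 8): 55·t ≡ 5 − 29 = -24 (mod 8).
    Reduce coefficients mod 8: 7·t ≡ 0 (mod 8).
    The inverse of 7 mod 8 is 7 (since 7·7 = 49 = 6·8 + 1), so t ≡ 7·0 = 0 ≡ 0 (mod 8).
    Then x = 29 + 55·0 = 29, valid modulo lcm(55, 8) = 440: x ≡ 29 (mod 440).
Verify: 29 mod 11 = 7 ✓, 29 mod 5 = 4 ✓, 29 mod 8 = 5 ✓.

x ≡ 29 (mod 440).


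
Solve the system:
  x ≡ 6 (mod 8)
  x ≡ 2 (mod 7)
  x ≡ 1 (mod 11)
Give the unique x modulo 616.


Moduli 8, 7, 11 are pairwise coprime; by CRT there is a unique solution modulo M = 8 · 7 · 11 = 616.
Solve pairwise, accumulating the modulus:
  Start with x ≡ 6 (mod 8).
  Combine with x ≡ 2 (mod 7): since gcd(8, 7) = 1, we get a unique residue mod 56.
    Write x = 6 + 8·t and substitute into x ≡ 2 (mod 7): 8·t ≡ 2 − 6 = -4 (mod 7).
    Reduce coefficients mod 7: 1·t ≡ 3 (mod 7).
    So t ≡ 3 (mod 7).
    Then x = 6 + 8·3 = 30, valid modulo lcm(8, 7) = 56: x ≡ 30 (mod 56).
  Combine with x ≡ 1 (mod 11): since gcd(56, 11) = 1, we get a unique residue mod 616.
    Write x = 30 + 56·t and substitute into x ≡ 1 (mod 11): 56·t ≡ 1 − 30 = -29 (mod 11).
    Reduce coefficients mod 11: 1·t ≡ 4 (mod 11).
    So t ≡ 4 (mod 11).
    Then x = 30 + 56·4 = 254, valid modulo lcm(56, 11) = 616: x ≡ 254 (mod 616).
Verify: 254 mod 8 = 6 ✓, 254 mod 7 = 2 ✓, 254 mod 11 = 1 ✓.

x ≡ 254 (mod 616).


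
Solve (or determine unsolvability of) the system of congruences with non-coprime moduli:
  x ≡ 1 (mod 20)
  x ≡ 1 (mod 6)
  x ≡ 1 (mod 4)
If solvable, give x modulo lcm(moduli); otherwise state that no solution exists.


Moduli 20, 6, 4 are not pairwise coprime, so CRT works modulo lcm(m_i) when all pairwise compatibility conditions hold.
Pairwise compatibility: gcd(m_i, m_j) must divide a_i - a_j for every pair.
Merge one congruence at a time:
  Start: x ≡ 1 (mod 20).
  Combine with x ≡ 1 (mod 6): gcd(20, 6) = 2; 1 - 1 = 0, which IS divisible by 2, so compatible.
    Write x = 1 + 20·t and substitute into x ≡ 1 (mod 6): 20·t ≡ 1 − 1 = 0 (mod 6).
    Divide the congruence (and modulus) by g = 2: 10·t ≡ 0 (mod 3).
    Reduce coefficients mod 3: 1·t ≡ 0 (mod 3).
    So t ≡ 0 (mod 3).
    Then x = 1 + 20·0 = 1, valid modulo lcm(20, 6) = 60: x ≡ 1 (mod 60).
  Combine with x ≡ 1 (mod 4): gcd(60, 4) = 4; 1 - 1 = 0, which IS divisible by 4, so compatible.
    Write x = 1 + 60·t and substitute into x ≡ 1 (mod 4): 60·t ≡ 1 − 1 = 0 (mod 4).
    Divide the congruence (and modulus) by g = 4: 15·t ≡ 0 (mod 1).
    Modulo 1 every t works; take t = 0.
    Then x = 1 + 60·0 = 1, valid modulo lcm(60, 4) = 60: x ≡ 1 (mod 60).
Verify: 1 mod 20 = 1, 1 mod 6 = 1, 1 mod 4 = 1.

x ≡ 1 (mod 60).


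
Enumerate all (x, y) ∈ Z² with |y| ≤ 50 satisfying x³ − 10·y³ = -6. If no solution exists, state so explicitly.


The equation is x³ - 10y³ = -6. For fixed y, x³ = 10·y³ − 6, so a solution requires the RHS to be a perfect cube.
Strategy: iterate y from -50 to 50, compute RHS = 10·y³ − 6, and check whether it is a (positive or negative) perfect cube.
Check small values of y:
  y = 0: RHS = -6 is not a perfect cube.
  y = 1: RHS = 4 is not a perfect cube.
  y = -1: RHS = -16 is not a perfect cube.
  y = 2: RHS = 74 is not a perfect cube.
  y = -2: RHS = -86 is not a perfect cube.
  y = 3: RHS = 264 is not a perfect cube.
  y = -3: RHS = -276 is not a perfect cube.
Continuing the search up to |y| = 50 finds no solutions either.
No (x, y) in the scanned range satisfies the equation.

No integer solutions with |y| ≤ 50.


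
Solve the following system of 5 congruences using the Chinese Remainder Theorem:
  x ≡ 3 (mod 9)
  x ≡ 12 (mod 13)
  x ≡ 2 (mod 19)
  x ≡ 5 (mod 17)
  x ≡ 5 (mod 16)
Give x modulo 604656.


Product of moduli M = 9 · 13 · 19 · 17 · 16 = 604656.
Merge one congruence at a time:
  Start: x ≡ 3 (mod 9).
  Combine with x ≡ 12 (mod 13); new modulus lcm = 117.
    Write x = 3 + 9·t and substitute into x ≡ 12 (mod 13): 9·t ≡ 12 − 3 = 9 (mod 13).
    The inverse of 9 mod 13 is 3 (since 9·3 = 27 = 2·13 + 1), so t ≡ 3·9 = 27 ≡ 1 (mod 13).
    Then x = 3 + 9·1 = 12, valid modulo lcm(9, 13) = 117: x ≡ 12 (mod 117).
  Combine with x ≡ 2 (mod 19); new modulus lcm = 2223.
    Write x = 12 + 117·t and substitute into x ≡ 2 (mod 19): 117·t ≡ 2 − 12 = -10 (mod 19).
    Reduce coefficients mod 19: 3·t ≡ 9 (mod 19).
    The inverse of 3 mod 19 is 13 (since 3·13 = 39 = 2·19 + 1), so t ≡ 13·9 = 117 ≡ 3 (mod 19).
    Then x = 12 + 117·3 = 363, valid modulo lcm(117, 19) = 2223: x ≡ 363 (mod 2223).
  Combine with x ≡ 5 (mod 17); new modulus lcm = 37791.
    Write x = 363 + 2223·t and substitute into x ≡ 5 (mod 17): 2223·t ≡ 5 − 363 = -358 (mod 17).
    Reduce coefficients mod 17: 13·t ≡ 16 (mod 17).
    The inverse of 13 mod 17 is 4 (since 13·4 = 52 = 3·17 + 1), so t ≡ 4·16 = 64 ≡ 13 (mod 17).
    Then x = 363 + 2223·13 = 29262, valid modulo lcm(2223, 17) = 37791: x ≡ 29262 (mod 37791).
  Combine with x ≡ 5 (mod 16); new modulus lcm = 604656.
    Write x = 29262 + 37791·t and substitute into x ≡ 5 (mod 16): 37791·t ≡ 5 − 29262 = -29257 (mod 16).
    Reduce coefficients mod 16: 15·t ≡ 7 (mod 16).
    The inverse of 15 mod 16 is 15 (since 15·15 = 225 = 14·16 + 1), so t ≡ 15·7 = 105 ≡ 9 (mod 16).
    Then x = 29262 + 37791·9 = 369381, valid modulo lcm(37791, 16) = 604656: x ≡ 369381 (mod 604656).
Verify against each original: 369381 mod 9 = 3, 369381 mod 13 = 12, 369381 mod 19 = 2, 369381 mod 17 = 5, 369381 mod 16 = 5.

x ≡ 369381 (mod 604656).


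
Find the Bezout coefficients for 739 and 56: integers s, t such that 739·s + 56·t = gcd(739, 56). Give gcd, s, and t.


Euclidean algorithm on (739, 56) — divide until remainder is 0:
  739 = 13 · 56 + 11
  56 = 5 · 11 + 1
  11 = 11 · 1 + 0
gcd(739, 56) = 1.
Track Bezout coefficients alongside the remainders: start with r₀ = 739 = a·1 + b·0 (s = 1, t = 0) and r₁ = 56 = a·0 + b·1 (s = 0, t = 1); each new remainder r_{k+1} = r_{k-1} − q_k·r_k inherits s_{k+1} = s_{k-1} − q_k·s_k, t_{k+1} = t_{k-1} − q_k·t_k, so r_k = a·s_k + b·t_k at every step:
  q = 13: r = 11, s = 1 − 13·0 = 1, t = 0 − 13·1 = -13  (check: 739·1 + 56·(-13) = 11)
  q = 5: r = 1, s = 0 − 5·1 = -5, t = 1 − 5·(-13) = 66  (check: 739·(-5) + 56·66 = 1)
The row with r = 1 (the gcd) gives the Bezout coefficients s = -5, t = 66.
Result: 739 · (-5) + 56 · (66) = 1.

gcd(739, 56) = 1; s = -5, t = 66 (check: 739·(-5) + 56·66 = 1).


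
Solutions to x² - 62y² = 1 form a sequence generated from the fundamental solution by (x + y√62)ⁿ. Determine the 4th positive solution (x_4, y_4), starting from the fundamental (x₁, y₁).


Step 1: Find the fundamental solution (x₁, y₁) of x² - 62y² = 1.
  Expand √62 as a continued fraction. a₀ = ⌊√62⌋ = 7; iterate m_{k+1} = d_k·a_k − m_k, d_{k+1} = (62 − m_{k+1}²)/d_k, a_{k+1} = ⌊(a₀ + m_{k+1})/d_{k+1}⌋ (starting m₀ = 0, d₀ = 1), with convergents p_k = a_k·p_{k-1} + p_{k-2}, q_k = a_k·q_{k-1} + q_{k-2} (p₋₁ = 1, q₋₁ = 0):
  k = 0: a₀ = 7; p₀/q₀ = 7/1; p₀² − 62·q₀² = 49 − 62 = -13.
  k = 1: m = 7, d = 13, a = ⌊(7 + 7)/13⌋ = 1; p/q = (1·7 + 1)/(1·1 + 0) = 8/1; p² − 62·q² = 64 − 62 = 2.
  k = 2: m = 6, d = 2, a = ⌊(7 + 6)/2⌋ = 6; p/q = (6·8 + 7)/(6·1 + 1) = 55/7; p² − 62·q² = 3025 − 3038 = -13.
  k = 3: m = 6, d = 13, a = ⌊(7 + 6)/13⌋ = 1; p/q = (1·55 + 8)/(1·7 + 1) = 63/8; p² − 62·q² = 3969 − 3968 = 1.
  The first convergent with p² − 62·q² = 1 gives the fundamental solution (x₁, y₁) = (63, 8).
Step 2: Apply the recurrence (x_{n+1}, y_{n+1}) = (x₁x_n + 62y₁y_n, x₁y_n + y₁x_n) repeatedly.
  From (x_1, y_1) = (63, 8): x_2 = 63·63 + 62·8·8 = 7937; y_2 = 63·8 + 8·63 = 1008.
  From (x_2, y_2) = (7937, 1008): x_3 = 63·7937 + 62·8·1008 = 999999; y_3 = 63·1008 + 8·7937 = 127000.
  From (x_3, y_3) = (999999, 127000): x_4 = 63·999999 + 62·8·127000 = 125991937; y_4 = 63·127000 + 8·999999 = 16000992.
Step 3: Verify x_4² - 62·y_4² = 15873968189011969 - 15873968189011968 = 1 (should be 1). ✓

(x_1, y_1) = (63, 8); (x_4, y_4) = (125991937, 16000992).


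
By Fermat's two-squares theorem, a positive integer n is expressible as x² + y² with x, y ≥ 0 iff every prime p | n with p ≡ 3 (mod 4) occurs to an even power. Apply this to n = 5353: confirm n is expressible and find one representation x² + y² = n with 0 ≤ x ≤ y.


Step 1: Factor n = 5353 = 53 · 101.
Step 2: Check the mod-4 condition on each prime factor: 53 ≡ 1 (mod 4), exponent 1; 101 ≡ 1 (mod 4), exponent 1.
All primes ≡ 3 (mod 4) appear to even exponent (or don't appear), so by the two-squares theorem n IS expressible as a sum of two squares.
Step 3: Build a representation. Here n = 53 · 101 is a product of primes ≡ 1 (mod 4). Each prime p ≡ 1 (mod 4) is itself a sum of two squares; find a² by testing p − a² for a perfect square:
  53: 53 − 1² = 52, 53 − 2² = 49 = 7² ⇒ 53 = 2² + 7².
  101: 101 − 1² = 100 = 10² ⇒ 101 = 1² + 10².
  Combine using the Brahmagupta–Fibonacci identity (a² + b²)(c² + d²) = (ac − bd)² + (ad + bc)² = (ac + bd)² + (ad − bc)²:
  53 · 101 = 5353: from (2² + 7²)(1² + 10²), take (2·1 − 7·10, 2·10 + 7·1) = (2 − 70, 20 + 7) = (-68, 27); dropping signs (only squares matter) gives (68, 27); check 68² + 27² = 4624 + 729 = 5353 ✓.
Step 4: Order so x ≤ y and verify: 27² + 68² = 729 + 4624 = 5353 = n. ✓

n = 5353 = 27² + 68² (one valid representation with x ≤ y).


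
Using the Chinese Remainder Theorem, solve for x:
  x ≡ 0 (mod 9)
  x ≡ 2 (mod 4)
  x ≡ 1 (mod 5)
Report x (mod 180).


Moduli 9, 4, 5 are pairwise coprime; by CRT there is a unique solution modulo M = 9 · 4 · 5 = 180.
Solve pairwise, accumulating the modulus:
  Start with x ≡ 0 (mod 9).
  Combine with x ≡ 2 (mod 4): since gcd(9, 4) = 1, we get a unique residue mod 36.
    Write x = 0 + 9·t and substitute into x ≡ 2 (mod 4): 9·t ≡ 2 − 0 = 2 (mod 4).
    Reduce coefficients mod 4: 1·t ≡ 2 (mod 4).
    So t ≡ 2 (mod 4).
    Then x = 0 + 9·2 = 18, valid modulo lcm(9, 4) = 36: x ≡ 18 (mod 36).
  Combine with x ≡ 1 (mod 5): since gcd(36, 5) = 1, we get a unique residue mod 180.
    Write x = 18 + 36·t and substitute into x ≡ 1 (mod 5): 36·t ≡ 1 − 18 = -17 (mod 5).
    Reduce coefficients mod 5: 1·t ≡ 3 (mod 5).
    So t ≡ 3 (mod 5).
    Then x = 18 + 36·3 = 126, valid modulo lcm(36, 5) = 180: x ≡ 126 (mod 180).
Verify: 126 mod 9 = 0 ✓, 126 mod 4 = 2 ✓, 126 mod 5 = 1 ✓.

x ≡ 126 (mod 180).


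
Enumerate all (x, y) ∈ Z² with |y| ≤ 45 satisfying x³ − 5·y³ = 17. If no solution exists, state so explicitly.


The equation is x³ - 5y³ = 17. For fixed y, x³ = 5·y³ + 17, so a solution requires the RHS to be a perfect cube.
Strategy: iterate y from -45 to 45, compute RHS = 5·y³ + 17, and check whether it is a (positive or negative) perfect cube.
Check small values of y:
  y = 0: RHS = 17 is not a perfect cube.
  y = 1: RHS = 22 is not a perfect cube.
  y = -1: RHS = 12 is not a perfect cube.
  y = 2: RHS = 57 is not a perfect cube.
  y = -2: RHS = -23 is not a perfect cube.
  y = 3: RHS = 152 is not a perfect cube.
  y = -3: RHS = -118 is not a perfect cube.
Continuing the search up to |y| = 45 finds no solutions either.
No (x, y) in the scanned range satisfies the equation.

No integer solutions with |y| ≤ 45.


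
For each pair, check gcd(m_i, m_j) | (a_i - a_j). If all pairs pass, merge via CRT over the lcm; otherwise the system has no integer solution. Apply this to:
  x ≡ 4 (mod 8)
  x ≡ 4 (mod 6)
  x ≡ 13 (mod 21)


Moduli 8, 6, 21 are not pairwise coprime, so CRT works modulo lcm(m_i) when all pairwise compatibility conditions hold.
Pairwise compatibility: gcd(m_i, m_j) must divide a_i - a_j for every pair.
Merge one congruence at a time:
  Start: x ≡ 4 (mod 8).
  Combine with x ≡ 4 (mod 6): gcd(8, 6) = 2; 4 - 4 = 0, which IS divisible by 2, so compatible.
    Write x = 4 + 8·t and substitute into x ≡ 4 (mod 6): 8·t ≡ 4 − 4 = 0 (mod 6).
    Divide the congruence (and modulus) by g = 2: 4·t ≡ 0 (mod 3).
    Reduce coefficients mod 3: 1·t ≡ 0 (mod 3).
    So t ≡ 0 (mod 3).
    Then x = 4 + 8·0 = 4, valid modulo lcm(8, 6) = 24: x ≡ 4 (mod 24).
  Combine with x ≡ 13 (mod 21): gcd(24, 21) = 3; 13 - 4 = 9, which IS divisible by 3, so compatible.
    Write x = 4 + 24·t and substitute into x ≡ 13 (mod 21): 24·t ≡ 13 − 4 = 9 (mod 21).
    Divide the congruence (and modulus) by g = 3: 8·t ≡ 3 (mod 7).
    Reduce coefficients mod 7: 1·t ≡ 3 (mod 7).
    So t ≡ 3 (mod 7).
    Then x = 4 + 24·3 = 76, valid modulo lcm(24, 21) = 168: x ≡ 76 (mod 168).
Verify: 76 mod 8 = 4, 76 mod 6 = 4, 76 mod 21 = 13.

x ≡ 76 (mod 168).


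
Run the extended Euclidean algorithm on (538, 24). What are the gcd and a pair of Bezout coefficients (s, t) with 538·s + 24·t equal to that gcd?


Euclidean algorithm on (538, 24) — divide until remainder is 0:
  538 = 22 · 24 + 10
  24 = 2 · 10 + 4
  10 = 2 · 4 + 2
  4 = 2 · 2 + 0
gcd(538, 24) = 2.
Track Bezout coefficients alongside the remainders: start with r₀ = 538 = a·1 + b·0 (s = 1, t = 0) and r₁ = 24 = a·0 + b·1 (s = 0, t = 1); each new remainder r_{k+1} = r_{k-1} − q_k·r_k inherits s_{k+1} = s_{k-1} − q_k·s_k, t_{k+1} = t_{k-1} − q_k·t_k, so r_k = a·s_k + b·t_k at every step:
  q = 22: r = 10, s = 1 − 22·0 = 1, t = 0 − 22·1 = -22  (check: 538·1 + 24·(-22) = 10)
  q = 2: r = 4, s = 0 − 2·1 = -2, t = 1 − 2·(-22) = 45  (check: 538·(-2) + 24·45 = 4)
  q = 2: r = 2, s = 1 − 2·(-2) = 5, t = -22 − 2·45 = -112  (check: 538·5 + 24·(-112) = 2)
The row with r = 2 (the gcd) gives the Bezout coefficients s = 5, t = -112.
Result: 538 · (5) + 24 · (-112) = 2.

gcd(538, 24) = 2; s = 5, t = -112 (check: 538·5 + 24·(-112) = 2).


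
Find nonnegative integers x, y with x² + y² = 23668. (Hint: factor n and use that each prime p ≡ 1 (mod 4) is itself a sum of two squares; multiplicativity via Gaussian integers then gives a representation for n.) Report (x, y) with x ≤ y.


Step 1: Factor n = 23668 = 2^2 · 61 · 97.
Step 2: Check the mod-4 condition on each prime factor: 2 = 2 (special); 61 ≡ 1 (mod 4), exponent 1; 97 ≡ 1 (mod 4), exponent 1.
All primes ≡ 3 (mod 4) appear to even exponent (or don't appear), so by the two-squares theorem n IS expressible as a sum of two squares.
Step 3: Build a representation. Group n = k² · m with k = 2 and m = 61 · 97 = 5917 (a product of primes ≡ 1 (mod 4)); a representation of m scales to one of n via (k·x)² + (k·y)² = k²(x² + y²). Each prime p ≡ 1 (mod 4) is itself a sum of two squares; find a² by testing p − a² for a perfect square:
  61: 61 − 1² = 60, 61 − 2² = 57, 61 − 3² = 52, 61 − 4² = 45, 61 − 5² = 36 = 6² ⇒ 61 = 5² + 6².
  97: 97 − 1² = 96, 97 − 2² = 93, 97 − 3² = 88, 97 − 4² = 81 = 9² ⇒ 97 = 4² + 9².
  Combine using the Brahmagupta–Fibonacci identity (a² + b²)(c² + d²) = (ac − bd)² + (ad + bc)² = (ac + bd)² + (ad − bc)²:
  61 · 97 = 5917: from (5² + 6²)(4² + 9²), take (5·4 − 6·9, 5·9 + 6·4) = (20 − 54, 45 + 24) = (-34, 69); dropping signs (only squares matter) gives (34, 69); check 34² + 69² = 1156 + 4761 = 5917 ✓.
  Scale by k = 2: (2·34, 2·69) = (68, 138).
Step 4: Order so x ≤ y and verify: 68² + 138² = 4624 + 19044 = 23668 = n. ✓

n = 23668 = 68² + 138² (one valid representation with x ≤ y).
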